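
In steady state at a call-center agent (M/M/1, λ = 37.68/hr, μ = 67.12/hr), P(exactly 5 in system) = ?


ρ = 37.68/67.12 = 0.5614
P_n = (1−ρ)·ρ^n = (1 − 0.5614)·0.5614^5 = 0.4386·0.055756 = 0.024456

Final: 0.024456


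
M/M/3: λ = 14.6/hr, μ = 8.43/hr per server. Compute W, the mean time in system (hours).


a = 1.7319; ρ = 0.5773; P₀ = 0.159236
Lq = P₀·a^c·ρ/(c!(1−ρ)²) = 0.44546
Wq = Lq/λ = 0.44546/14.6 = 0.03051 hr
W = Wq + 1/μ = 0.03051 + 0.11862 = 0.14914 hr

Final: 0.14914 hr


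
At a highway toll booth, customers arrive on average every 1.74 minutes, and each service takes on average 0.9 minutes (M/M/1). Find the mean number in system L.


λ = 60/1.74 = 34.4828 /hr
μ = 60/0.9 = 66.6667 /hr
ρ = λ/μ = 34.4828/66.6667 = 0.5172
L = ρ/(1−ρ) = 0.5172/0.4828 = 1.0714

Final: 1.0714


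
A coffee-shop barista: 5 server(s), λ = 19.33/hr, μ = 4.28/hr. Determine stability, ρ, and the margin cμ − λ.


Total capacity cμ = 5·4.28 = 21.40/hr
ρ = λ/(cμ) = 19.33/21.40 = 0.9033
Stable ⇔ ρ < 1: YES
Spare capacity = cμ − λ = 21.40 − 19.33 = 2.07/hr

Final: ρ = 0.9033; stable; margin = 2.07/hr


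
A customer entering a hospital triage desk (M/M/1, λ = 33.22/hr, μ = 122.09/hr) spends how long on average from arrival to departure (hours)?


W = 1/(μ−λ) = 1/(122.09 − 33.22) = 1/88.87 = 0.01125 hr

Final: 0.01125 hr


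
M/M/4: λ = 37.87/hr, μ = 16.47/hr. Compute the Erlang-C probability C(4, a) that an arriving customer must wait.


a = λ/μ = 2.2993; ρ = a/4 = 0.5748
P₀ = 0.093387 (from M/M/c formula)
C(c,a) = [a^c/(c!(1−ρ))]·P₀ = [27.95161/(24·0.4252)]·0.093387
= 2.73928·0.093387 = 0.255813

Final: 0.255813


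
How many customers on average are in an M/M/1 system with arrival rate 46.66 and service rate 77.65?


ρ = λ/μ = 46.66/77.65 = 0.6009
L = ρ/(1−ρ) = 0.6009/(1 − 0.6009) = 0.6009/0.3991 = 1.5056

Final: 1.5056


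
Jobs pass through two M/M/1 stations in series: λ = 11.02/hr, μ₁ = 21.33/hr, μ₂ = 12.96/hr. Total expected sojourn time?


Each node sees arrival rate λ = 11.02/hr (tandem ⇒ throughput preserved).
W₁ = 1/(μ₁−λ) = 1/(21.33−11.02) = 0.09699 hr
W₂ = 1/(μ₂−λ) = 1/(12.96−11.02) = 0.51546 hr
W_total = W₁ + W₂ = 0.09699 + 0.51546 = 0.61246 hr

Final: 0.61246 hr


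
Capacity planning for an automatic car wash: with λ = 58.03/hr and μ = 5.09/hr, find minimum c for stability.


Stability requires cμ > λ ⇔ c > λ/μ.
λ/μ = 58.03/5.09 = 11.4008
Minimum integer c = ⌊11.4008⌋ + 1 = 12
Check: 12·5.09 = 61.08 > 58.03, while 11·5.09 = 55.99 ≤ 58.03

Final: 12 servers


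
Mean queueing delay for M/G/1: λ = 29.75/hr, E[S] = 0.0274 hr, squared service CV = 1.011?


ρ = λ·E[S] = 29.75·0.0274 = 0.8152
E[S²] = E[S]²(1+C_s²) = 0.0274²·(1+1.011) = 0.001510
Wq = λ·E[S²]/(2(1−ρ)) = 29.75·0.001510/(2·0.1848) = 0.12149 hr

Final: 0.12149 hr


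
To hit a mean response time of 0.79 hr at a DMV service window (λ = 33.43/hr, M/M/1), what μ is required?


W = 1/(μ−λ) ⇒ μ − λ = 1/W = 1/0.79 = 1.2658
μ = λ + 1/W = 33.43 + 1.2658 = 34.6958 per hr

Final: 34.6958 /hr


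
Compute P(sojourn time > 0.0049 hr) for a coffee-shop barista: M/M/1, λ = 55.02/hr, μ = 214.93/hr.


W ~ Exponential(μ−λ) for M/M/1.
μ − λ = 214.93 − 55.02 = 159.9100
P(W > t) = e^{−(μ−λ)t} = e^{−0.7836} = 0.456777

Final: 0.456777


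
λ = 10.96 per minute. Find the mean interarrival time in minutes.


Mean interarrival time = 1/λ = 1/10.96 minute = 0.09124 minute
In minutes: 0.09124 × 1 = 0.09124 min

Final: 0.09124 min


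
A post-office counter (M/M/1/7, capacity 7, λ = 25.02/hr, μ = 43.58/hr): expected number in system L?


ρ = 25.02/43.58 = 0.5741
L = ρ[1 − (K+1)ρ^K + Kρ^(K+1)] / [(1−ρ)(1−ρ^(K+1))]
Numerator: 0.5741·(1 − 8·0.020559 + 7·0.011803) = 0.527126
Denominator: (0.4259)·(0.988197) = 0.420857
L = 0.527126/0.420857 = 1.2525

Final: 1.2525


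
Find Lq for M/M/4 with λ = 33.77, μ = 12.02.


a = λ/μ = 2.8095; ρ = a/4 = 0.7024
P₀ = 0.049568
Lq = P₀·a^c·ρ / (c!·(1−ρ)²) = 0.049568·62.30263·0.7024/(24·0.08858)
= 1.02027

Final: 1.02027


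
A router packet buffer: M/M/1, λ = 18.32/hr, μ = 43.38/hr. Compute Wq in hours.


ρ = 18.32/43.38 = 0.4223
Wq = ρ/(μ−λ) = 0.4223/(43.38 − 18.32) = 0.4223/25.06 = 0.01685 hr

Final: 0.01685 hr


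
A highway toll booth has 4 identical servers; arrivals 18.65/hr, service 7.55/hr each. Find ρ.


ρ = λ/(cμ) = 18.65/(4·7.55) = 18.65/30.20 = 0.6175

Final: 0.6175


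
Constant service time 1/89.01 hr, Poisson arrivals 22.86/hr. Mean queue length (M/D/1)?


ρ = 22.86/89.01 = 0.2568
M/D/1: Lq = ρ²/(2(1−ρ)) = 0.06596/(2·0.7432) = 0.04438

Final: 0.04438


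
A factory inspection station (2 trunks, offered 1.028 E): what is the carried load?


B(2,1.028) = 0.206694 (Erlang-B)
Carried load = a(1 − B) = 1.028·(1 − 0.206694) = 1.028·0.793306 = 0.8155 E

Final: 0.8155 Erlangs


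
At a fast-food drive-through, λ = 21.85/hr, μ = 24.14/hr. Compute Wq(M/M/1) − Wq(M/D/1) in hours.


ρ = 21.85/24.14 = 0.9051
Wq(M/M/1) = ρ/(μ−λ) = 0.9051/2.29 = 0.39526 hr
Wq(M/D/1) = ρ/(2(μ−λ)) = 0.19763 hr
Savings = 0.39526 − 0.19763 = 0.19763 hr

Final: 0.19763 hr


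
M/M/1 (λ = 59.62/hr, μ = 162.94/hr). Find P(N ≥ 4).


ρ = 59.62/162.94 = 0.3659
P(N ≥ n) = ρ^n = 0.3659^4 = 0.017925

Final: 0.017925


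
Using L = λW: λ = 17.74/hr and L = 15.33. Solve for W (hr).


W = L/λ = 15.33/17.74 = 0.8641 hr

Final: 0.8641 hr


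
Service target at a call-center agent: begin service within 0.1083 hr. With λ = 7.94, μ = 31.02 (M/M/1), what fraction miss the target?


ρ = 7.94/31.02 = 0.2560
P(Wq > t) = ρ·e^{−(μ−λ)t} = 0.2560·e^{−2.4996}
= 0.2560·0.082121 = 0.021020

Final: 0.021020


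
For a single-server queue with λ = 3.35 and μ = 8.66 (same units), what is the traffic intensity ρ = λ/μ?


ρ = λ/μ = 3.35/8.66 = 0.3868

Final: 0.3868


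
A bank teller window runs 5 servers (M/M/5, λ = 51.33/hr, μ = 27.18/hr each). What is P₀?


a = λ/μ = 51.33/27.18 = 1.8885; ρ = a/c = 0.3777
Σ_{k=0}^{4} a^k/k! (terms k=0..4) = 1.00000 + 1.88852 + 1.78326 + 1.12257 + 0.53000 = 6.32435
Tail: a^5/(5!(1−ρ)) = 24.02199/(120·0.6223) = 0.32169
P₀ = 1/(6.32435 + 0.32169) = 1/6.64603 = 0.150466

Final: 0.150466


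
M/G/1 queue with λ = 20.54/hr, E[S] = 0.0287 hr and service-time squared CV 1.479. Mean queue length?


ρ = λ·E[S] = 20.54·0.0287 = 0.5895
Lq = ρ²(1+C_s²)/(2(1−ρ)) = 0.3475·(1+1.479)/(2·0.4105)
= 0.3475·2.4790/0.8210 = 1.04929

Final: 1.04929


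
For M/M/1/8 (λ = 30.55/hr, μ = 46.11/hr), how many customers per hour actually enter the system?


ρ = 0.6625; P_K = (1−ρ)ρ^8/(1−ρ^9) = 0.012846
λ_eff = λ(1 − P_K) = 30.55·(1 − 0.012846) = 30.55·0.987154 = 30.1576 /hr

Final: 30.1576 /hr


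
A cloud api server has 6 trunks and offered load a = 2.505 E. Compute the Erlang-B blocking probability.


B(c,a) = (a^c/c!) / Σ_{k=0}^{c} a^k/k!
a^6/6! = 0.343174
Σ terms (k=0..6): 1.00000 + 2.50500 + 3.13751 + 2.61982 + 1.64066 + 0.82197 + 0.34317 = 12.068146
B = 0.343174/12.068146 = 0.028436

Final: 0.028436


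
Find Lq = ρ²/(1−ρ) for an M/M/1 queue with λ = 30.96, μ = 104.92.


ρ = 30.96/104.92 = 0.2951
Lq = ρ²/(1−ρ) = 0.08707/0.7049 = 0.1235

Final: 0.1235


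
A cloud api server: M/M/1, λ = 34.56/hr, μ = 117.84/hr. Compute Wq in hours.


ρ = 34.56/117.84 = 0.2933
Wq = ρ/(μ−λ) = 0.2933/(117.84 − 34.56) = 0.2933/83.28 = 0.003522 hr

Final: 0.003522 hr


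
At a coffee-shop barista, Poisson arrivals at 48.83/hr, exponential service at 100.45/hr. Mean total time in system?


W = 1/(μ−λ) = 1/(100.45 − 48.83) = 1/51.62 = 0.01937 hr

Final: 0.01937 hr


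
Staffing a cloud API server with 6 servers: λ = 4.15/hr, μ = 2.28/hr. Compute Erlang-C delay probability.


a = λ/μ = 1.8202; ρ = a/6 = 0.3034
P₀ = 0.161863 (from M/M/c formula)
C(c,a) = [a^c/(c!(1−ρ))]·P₀ = [36.36466/(720·0.6966)]·0.161863
= 0.07250·0.161863 = 0.011735

Final: 0.011735


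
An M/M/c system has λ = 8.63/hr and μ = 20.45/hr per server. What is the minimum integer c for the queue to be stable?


Stability requires cμ > λ ⇔ c > λ/μ.
λ/μ = 8.63/20.45 = 0.4220
Minimum integer c = ⌊0.4220⌋ + 1 = 1
Check: 1·20.45 = 20.45 > 8.63, while 0·20.45 = 0.00 ≤ 8.63

Final: 1 servers


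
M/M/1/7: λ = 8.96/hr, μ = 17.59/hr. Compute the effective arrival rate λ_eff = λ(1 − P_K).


ρ = 0.5094; P_K = (1−ρ)ρ^7/(1−ρ^8) = 0.004385
λ_eff = λ(1 − P_K) = 8.96·(1 − 0.004385) = 8.96·0.995615 = 8.9207 /hr

Final: 8.9207 /hr


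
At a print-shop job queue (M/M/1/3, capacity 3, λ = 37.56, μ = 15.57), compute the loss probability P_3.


ρ = λ/μ = 37.56/15.57 = 2.4123
P_K = (1−ρ)ρ^K/(1−ρ^(K+1)) = (-1.4123·14.038183)/(1 − 33.864751)
= -19.826567/-32.864751 = 0.603278

Final: 0.603278


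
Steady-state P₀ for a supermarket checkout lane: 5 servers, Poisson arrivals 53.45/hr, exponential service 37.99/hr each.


a = λ/μ = 53.45/37.99 = 1.4069; ρ = a/c = 0.2814
Σ_{k=0}^{4} a^k/k! (terms k=0..4) = 1.00000 + 1.40695 + 0.98975 + 0.46418 + 0.16327 = 4.02415
Tail: a^5/(5!(1−ρ)) = 5.51305/(120·0.7186) = 0.06393
P₀ = 1/(4.02415 + 0.06393) = 1/4.08808 = 0.244614

Final: 0.244614


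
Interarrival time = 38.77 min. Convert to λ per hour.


λ = 1/(interarrival time) in consistent units.
1 hour = 60 min, so λ = 60/38.77 = 1.5476 per hour

Final: 1.5476 /hr


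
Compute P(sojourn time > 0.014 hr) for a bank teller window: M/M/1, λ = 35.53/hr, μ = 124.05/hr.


W ~ Exponential(μ−λ) for M/M/1.
μ − λ = 124.05 − 35.53 = 88.5200
P(W > t) = e^{−(μ−λ)t} = e^{−1.2393} = 0.289593

Final: 0.289593


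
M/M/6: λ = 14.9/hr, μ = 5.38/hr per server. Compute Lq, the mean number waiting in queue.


a = λ/μ = 2.7695; ρ = a/6 = 0.4616
P₀ = 0.062041
Lq = P₀·a^c·ρ / (c!·(1−ρ)²) = 0.062041·451.25700·0.4616/(720·0.28989)
= 0.06191

Final: 0.06191


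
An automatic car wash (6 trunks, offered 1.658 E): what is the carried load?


B(6,1.658) = 0.005506 (Erlang-B)
Carried load = a(1 − B) = 1.658·(1 − 0.005506) = 1.658·0.994494 = 1.6489 E

Final: 1.6489 Erlangs


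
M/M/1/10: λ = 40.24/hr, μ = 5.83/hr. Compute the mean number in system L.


ρ = 40.24/5.83 = 6.9022
L = ρ[1 − (K+1)ρ^K + Kρ^(K+1)] / [(1−ρ)(1−ρ^(K+1))]
Numerator: 6.9022·(1 − 11·245411083.508093 + 10·1693883705.036993) = 98283025890.755325
Denominator: (-5.9022)·(-1693883704.036993) = 9997690952.986778
L = 98283025890.755325/9997690952.986778 = 9.8306

Final: 9.8306


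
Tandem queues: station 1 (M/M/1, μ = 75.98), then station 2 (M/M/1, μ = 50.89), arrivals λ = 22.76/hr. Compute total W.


Each node sees arrival rate λ = 22.76/hr (tandem ⇒ throughput preserved).
W₁ = 1/(μ₁−λ) = 1/(75.98−22.76) = 0.01879 hr
W₂ = 1/(μ₂−λ) = 1/(50.89−22.76) = 0.03555 hr
W_total = W₁ + W₂ = 0.01879 + 0.03555 = 0.05434 hr

Final: 0.05434 hr


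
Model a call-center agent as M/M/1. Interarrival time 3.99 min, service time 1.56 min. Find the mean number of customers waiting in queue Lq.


λ = 60/3.99 = 15.0376 /hr
μ = 60/1.56 = 38.4615 /hr
ρ = λ/μ = 15.0376/38.4615 = 0.3910
Lq = ρ²/(1−ρ) = 0.1529/0.6090 = 0.2510

Final: 0.2510


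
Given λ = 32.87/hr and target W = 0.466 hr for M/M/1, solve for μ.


W = 1/(μ−λ) ⇒ μ − λ = 1/W = 1/0.466 = 2.1459
μ = λ + 1/W = 32.87 + 2.1459 = 35.0159 per hr

Final: 35.0159 /hr


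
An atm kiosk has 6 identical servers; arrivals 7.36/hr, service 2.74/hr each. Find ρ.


ρ = λ/(cμ) = 7.36/(6·2.74) = 7.36/16.44 = 0.4477

Final: 0.4477


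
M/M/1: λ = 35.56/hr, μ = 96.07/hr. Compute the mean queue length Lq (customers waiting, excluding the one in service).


ρ = 35.56/96.07 = 0.3701
Lq = ρ²/(1−ρ) = 0.1370/0.6299 = 0.2175

Final: 0.2175


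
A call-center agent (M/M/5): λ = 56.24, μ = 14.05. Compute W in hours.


a = 4.0028; ρ = 0.8006; P₀ = 0.012930
Lq = P₀·a^c·ρ/(c!(1−ρ)²) = 2.22877
Wq = Lq/λ = 2.22877/56.24 = 0.03963 hr
W = Wq + 1/μ = 0.03963 + 0.07117 = 0.11080 hr

Final: 0.11080 hr


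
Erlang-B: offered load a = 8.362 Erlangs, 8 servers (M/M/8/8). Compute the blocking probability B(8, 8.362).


B(c,a) = (a^c/c!) / Σ_{k=0}^{c} a^k/k!
a^8/8! = 592.871785
Σ terms (k=0..8): 1.00000 + 8.36200 + 34.96152 + 97.44942 + 203.71800 + 340.69799 + 474.81943 + 567.20573 + 592.87178 = 2321.085871
B = 592.871785/2321.085871 = 0.255429

Final: 0.255429


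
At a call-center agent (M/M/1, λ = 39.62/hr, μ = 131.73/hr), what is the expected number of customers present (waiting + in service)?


ρ = λ/μ = 39.62/131.73 = 0.3008
L = ρ/(1−ρ) = 0.3008/(1 − 0.3008) = 0.3008/0.6992 = 0.4301

Final: 0.4301


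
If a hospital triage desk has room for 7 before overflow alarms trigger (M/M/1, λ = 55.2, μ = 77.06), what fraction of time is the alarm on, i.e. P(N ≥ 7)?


ρ = 55.2/77.06 = 0.7163
P(N ≥ n) = ρ^n = 0.7163^7 = 0.096777

Final: 0.096777


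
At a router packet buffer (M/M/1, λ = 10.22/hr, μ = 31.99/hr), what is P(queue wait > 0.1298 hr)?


ρ = 10.22/31.99 = 0.3195
P(Wq > t) = ρ·e^{−(μ−λ)t} = 0.3195·e^{−2.8257}
= 0.3195·0.059264 = 0.018933

Final: 0.018933


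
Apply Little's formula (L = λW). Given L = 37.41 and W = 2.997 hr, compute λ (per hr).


λ = L/W = 37.41/2.997 = 12.4825 /hr

Final: 12.4825 /hr


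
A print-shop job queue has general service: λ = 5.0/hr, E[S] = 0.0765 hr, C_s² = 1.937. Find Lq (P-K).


ρ = λ·E[S] = 5.0·0.0765 = 0.3825
Lq = ρ²(1+C_s²)/(2(1−ρ)) = 0.1463·(1+1.937)/(2·0.6175)
= 0.1463·2.9370/1.2350 = 0.34794

Final: 0.34794


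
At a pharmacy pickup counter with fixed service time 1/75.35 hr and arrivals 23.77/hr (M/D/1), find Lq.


ρ = 23.77/75.35 = 0.3155
M/D/1: Lq = ρ²/(2(1−ρ)) = 0.09952/(2·0.6845) = 0.07269

Final: 0.07269


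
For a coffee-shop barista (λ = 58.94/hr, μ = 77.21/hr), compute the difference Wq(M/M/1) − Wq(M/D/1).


ρ = 58.94/77.21 = 0.7634
Wq(M/M/1) = ρ/(μ−λ) = 0.7634/18.27 = 0.04178 hr
Wq(M/D/1) = ρ/(2(μ−λ)) = 0.02089 hr
Savings = 0.04178 − 0.02089 = 0.02089 hr

Final: 0.02089 hr


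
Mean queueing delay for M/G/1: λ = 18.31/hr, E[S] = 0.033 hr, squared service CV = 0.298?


ρ = λ·E[S] = 18.31·0.033 = 0.6042
E[S²] = E[S]²(1+C_s²) = 0.033²·(1+0.298) = 0.001414
Wq = λ·E[S²]/(2(1−ρ)) = 18.31·0.001414/(2·0.3958) = 0.03270 hr

Final: 0.03270 hr


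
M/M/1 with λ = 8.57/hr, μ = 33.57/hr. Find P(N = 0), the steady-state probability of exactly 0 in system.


ρ = 8.57/33.57 = 0.2553
P_n = (1−ρ)·ρ^n = (1 − 0.2553)·0.2553^0 = 0.7447·1.000000 = 0.744713

Final: 0.744713


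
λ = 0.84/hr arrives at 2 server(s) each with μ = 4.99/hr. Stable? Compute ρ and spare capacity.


Total capacity cμ = 2·4.99 = 9.98/hr
ρ = λ/(cμ) = 0.84/9.98 = 0.08417
Stable ⇔ ρ < 1: YES
Spare capacity = cμ − λ = 9.98 − 0.84 = 9.14/hr

Final: ρ = 0.08417; stable; margin = 9.14/hr


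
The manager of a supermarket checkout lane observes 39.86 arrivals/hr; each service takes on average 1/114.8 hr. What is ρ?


ρ = λ/μ = 39.86/114.8 = 0.3472

Final: 0.3472


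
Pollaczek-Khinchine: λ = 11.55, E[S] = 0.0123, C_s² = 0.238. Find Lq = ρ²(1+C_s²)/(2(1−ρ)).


ρ = λ·E[S] = 11.55·0.0123 = 0.1421
Lq = ρ²(1+C_s²)/(2(1−ρ)) = 0.02018·(1+0.238)/(2·0.8579)
= 0.02018·1.2380/1.7159 = 0.01456

Final: 0.01456


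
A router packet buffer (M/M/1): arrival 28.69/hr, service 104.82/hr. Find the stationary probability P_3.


ρ = 28.69/104.82 = 0.2737
P_n = (1−ρ)·ρ^n = (1 − 0.2737)·0.2737^3 = 0.7263·0.020505 = 0.014893

Final: 0.014893


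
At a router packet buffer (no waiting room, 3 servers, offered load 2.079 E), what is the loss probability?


B(c,a) = (a^c/c!) / Σ_{k=0}^{c} a^k/k!
a^3/3! = 1.497657
Σ terms (k=0..3): 1.00000 + 2.07900 + 2.16112 + 1.49766 = 6.737777
B = 1.497657/6.737777 = 0.222278

Final: 0.222278


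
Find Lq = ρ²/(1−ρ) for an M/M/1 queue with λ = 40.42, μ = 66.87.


ρ = 40.42/66.87 = 0.6045
Lq = ρ²/(1−ρ) = 0.3654/0.3955 = 0.9237

Final: 0.9237


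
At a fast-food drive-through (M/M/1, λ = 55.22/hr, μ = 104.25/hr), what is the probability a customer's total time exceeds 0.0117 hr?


W ~ Exponential(μ−λ) for M/M/1.
μ − λ = 104.25 − 55.22 = 49.0300
P(W > t) = e^{−(μ−λ)t} = e^{−0.5737} = 0.563464

Final: 0.563464


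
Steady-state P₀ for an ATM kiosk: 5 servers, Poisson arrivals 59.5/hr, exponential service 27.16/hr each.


a = λ/μ = 59.5/27.16 = 2.1907; ρ = a/c = 0.4381
Σ_{k=0}^{4} a^k/k! (terms k=0..4) = 1.00000 + 2.19072 + 2.39963 + 1.75231 + 0.95970 = 8.30236
Tail: a^5/(5!(1−ρ)) = 50.45869/(120·0.5619) = 0.74839
P₀ = 1/(8.30236 + 0.74839) = 1/9.05076 = 0.110488

Final: 0.110488


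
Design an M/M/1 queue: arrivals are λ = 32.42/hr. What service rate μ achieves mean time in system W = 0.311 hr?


W = 1/(μ−λ) ⇒ μ − λ = 1/W = 1/0.311 = 3.2154
μ = λ + 1/W = 32.42 + 3.2154 = 35.6354 per hr

Final: 35.6354 /hr


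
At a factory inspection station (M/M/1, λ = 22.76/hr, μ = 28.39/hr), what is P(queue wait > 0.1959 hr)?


ρ = 22.76/28.39 = 0.8017
P(Wq > t) = ρ·e^{−(μ−λ)t} = 0.8017·e^{−1.1029}
= 0.8017·0.331902 = 0.266082

Final: 0.266082


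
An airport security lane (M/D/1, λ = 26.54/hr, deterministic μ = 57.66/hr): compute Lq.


ρ = 26.54/57.66 = 0.4603
M/D/1: Lq = ρ²/(2(1−ρ)) = 0.2119/(2·0.5397) = 0.19627

Final: 0.19627


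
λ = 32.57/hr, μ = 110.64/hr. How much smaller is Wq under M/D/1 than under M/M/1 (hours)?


ρ = 32.57/110.64 = 0.2944
Wq(M/M/1) = ρ/(μ−λ) = 0.2944/78.07 = 0.003771 hr
Wq(M/D/1) = ρ/(2(μ−λ)) = 0.001885 hr
Savings = 0.003771 − 0.001885 = 0.001885 hr

Final: 0.001885 hr


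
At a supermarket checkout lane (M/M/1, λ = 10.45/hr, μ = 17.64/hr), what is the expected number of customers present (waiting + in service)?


ρ = λ/μ = 10.45/17.64 = 0.5924
L = ρ/(1−ρ) = 0.5924/(1 − 0.5924) = 0.5924/0.4076 = 1.4534

Final: 1.4534


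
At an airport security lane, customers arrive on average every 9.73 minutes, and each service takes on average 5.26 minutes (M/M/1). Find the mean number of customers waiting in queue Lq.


λ = 60/9.73 = 6.1665 /hr
μ = 60/5.26 = 11.4068 /hr
ρ = λ/μ = 6.1665/11.4068 = 0.5406
Lq = ρ²/(1−ρ) = 0.2922/0.4594 = 0.6361

Final: 0.6361


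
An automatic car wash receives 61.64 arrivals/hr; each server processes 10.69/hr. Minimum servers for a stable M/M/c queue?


Stability requires cμ > λ ⇔ c > λ/μ.
λ/μ = 61.64/10.69 = 5.7661
Minimum integer c = ⌊5.7661⌋ + 1 = 6
Check: 6·10.69 = 64.14 > 61.64, while 5·10.69 = 53.45 ≤ 61.64

Final: 6 servers


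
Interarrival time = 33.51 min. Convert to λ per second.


λ = 1/(interarrival time) in consistent units.
1 second = 0.0166667 min, so λ = 0.0166667/33.51 = 0.0004974 per second

Final: 0.0004974 /sec


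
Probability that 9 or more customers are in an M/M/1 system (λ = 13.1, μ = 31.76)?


ρ = 13.1/31.76 = 0.4125
P(N ≥ n) = ρ^n = 0.4125^9 = 0.0003456

Final: 0.0003456


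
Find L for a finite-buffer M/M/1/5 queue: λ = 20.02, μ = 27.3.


ρ = 20.02/27.3 = 0.7333
L = ρ[1 − (K+1)ρ^K + Kρ^(K+1)] / [(1−ρ)(1−ρ^(K+1))]
Numerator: 0.7333·(1 − 6·0.212084 + 5·0.155528) = 0.370435
Denominator: (0.2667)·(0.844472) = 0.225193
L = 0.370435/0.225193 = 1.6450

Final: 1.6450


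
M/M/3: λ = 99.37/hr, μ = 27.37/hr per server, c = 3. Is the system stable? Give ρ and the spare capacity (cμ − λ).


Total capacity cμ = 3·27.37 = 82.11/hr
ρ = λ/(cμ) = 99.37/82.11 = 1.2102
Stable ⇔ ρ < 1: NO
Spare capacity = cμ − λ = 82.11 − 99.37 = -17.26/hr

Final: ρ = 1.2102; unstable; margin = -17.26/hr


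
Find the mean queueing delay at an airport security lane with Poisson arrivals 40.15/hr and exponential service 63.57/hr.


ρ = 40.15/63.57 = 0.6316
Wq = ρ/(μ−λ) = 0.6316/(63.57 − 40.15) = 0.6316/23.42 = 0.02697 hr

Final: 0.02697 hr


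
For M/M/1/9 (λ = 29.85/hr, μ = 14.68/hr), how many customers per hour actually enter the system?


ρ = 2.0334; P_K = (1−ρ)ρ^9/(1−ρ^10) = 0.508629
λ_eff = λ(1 − P_K) = 29.85·(1 − 0.508629) = 29.85·0.491371 = 14.6674 /hr

Final: 14.6674 /hr


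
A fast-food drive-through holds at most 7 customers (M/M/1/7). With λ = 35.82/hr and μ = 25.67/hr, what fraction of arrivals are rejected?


ρ = λ/μ = 35.82/25.67 = 1.3954
P_K = (1−ρ)ρ^K/(1−ρ^(K+1)) = (-0.3954·10.301441)/(1 − 14.374664)
= -4.073223/-13.374664 = 0.304548

Final: 0.304548


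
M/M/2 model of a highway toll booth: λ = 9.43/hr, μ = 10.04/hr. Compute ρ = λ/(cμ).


ρ = λ/(cμ) = 9.43/(2·10.04) = 9.43/20.08 = 0.4696

Final: 0.4696


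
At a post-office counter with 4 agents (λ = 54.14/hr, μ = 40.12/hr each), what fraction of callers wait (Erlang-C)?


a = λ/μ = 1.3495; ρ = a/4 = 0.3374
P₀ = 0.257862 (from M/M/c formula)
C(c,a) = [a^c/(c!(1−ρ))]·P₀ = [3.31611/(24·0.6626)]·0.257862
= 0.20852·0.257862 = 0.053769

Final: 0.053769


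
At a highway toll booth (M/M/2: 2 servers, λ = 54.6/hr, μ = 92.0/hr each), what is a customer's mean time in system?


a = 0.5935; ρ = 0.2967; P₀ = 0.542330
Lq = P₀·a^c·ρ/(c!(1−ρ)²) = 0.05730
Wq = Lq/λ = 0.05730/54.6 = 0.001050 hr
W = Wq + 1/μ = 0.001050 + 0.01087 = 0.01192 hr

Final: 0.01192 hr


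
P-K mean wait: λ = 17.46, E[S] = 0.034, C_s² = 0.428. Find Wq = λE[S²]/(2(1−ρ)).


ρ = λ·E[S] = 17.46·0.034 = 0.5936
E[S²] = E[S]²(1+C_s²) = 0.034²·(1+0.428) = 0.001651
Wq = λ·E[S²]/(2(1−ρ)) = 17.46·0.001651/(2·0.4064) = 0.03546 hr

Final: 0.03546 hr


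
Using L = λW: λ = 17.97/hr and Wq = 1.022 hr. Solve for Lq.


Lq = λWq = 17.97·1.022 = 18.3653

Final: 18.3653


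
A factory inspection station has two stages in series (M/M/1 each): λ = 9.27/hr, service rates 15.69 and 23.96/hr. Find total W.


Each node sees arrival rate λ = 9.27/hr (tandem ⇒ throughput preserved).
W₁ = 1/(μ₁−λ) = 1/(15.69−9.27) = 0.15576 hr
W₂ = 1/(μ₂−λ) = 1/(23.96−9.27) = 0.06807 hr
W_total = W₁ + W₂ = 0.15576 + 0.06807 = 0.22384 hr

Final: 0.22384 hr


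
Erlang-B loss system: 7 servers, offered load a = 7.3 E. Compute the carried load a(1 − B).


B(7,7.3) = 0.267231 (Erlang-B)
Carried load = a(1 − B) = 7.3·(1 − 0.267231) = 7.3·0.732769 = 5.3492 E

Final: 5.3492 Erlangs


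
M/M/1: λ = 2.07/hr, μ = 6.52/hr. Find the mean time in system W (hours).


W = 1/(μ−λ) = 1/(6.52 − 2.07) = 1/4.45 = 0.2247 hr

Final: 0.2247 hr


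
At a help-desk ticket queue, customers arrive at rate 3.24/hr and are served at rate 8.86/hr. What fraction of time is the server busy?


ρ = λ/μ = 3.24/8.86 = 0.3657

Final: 0.3657


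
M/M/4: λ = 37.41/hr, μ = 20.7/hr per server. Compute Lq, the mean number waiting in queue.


a = λ/μ = 1.8072; ρ = a/4 = 0.4518
P₀ = 0.160387
Lq = P₀·a^c·ρ / (c!·(1−ρ)²) = 0.160387·10.66767·0.4518/(24·0.30051)
= 0.10718

Final: 0.10718


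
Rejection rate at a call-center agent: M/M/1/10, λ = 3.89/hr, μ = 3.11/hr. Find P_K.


ρ = λ/μ = 3.89/3.11 = 1.2508
P_K = (1−ρ)ρ^K/(1−ρ^(K+1)) = (-0.2508·9.373291)/(1 − 11.724149)
= -2.350858/-10.724149 = 0.219212

Final: 0.219212


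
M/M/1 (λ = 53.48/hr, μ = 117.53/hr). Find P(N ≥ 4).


ρ = 53.48/117.53 = 0.4550
P(N ≥ n) = ρ^n = 0.4550^4 = 0.042872

Final: 0.042872


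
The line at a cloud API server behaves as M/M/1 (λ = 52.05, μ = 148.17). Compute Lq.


ρ = 52.05/148.17 = 0.3513
Lq = ρ²/(1−ρ) = 0.1234/0.6487 = 0.1902

Final: 0.1902


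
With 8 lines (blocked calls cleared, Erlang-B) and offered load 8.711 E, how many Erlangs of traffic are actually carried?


B(8,8.711) = 0.274094 (Erlang-B)
Carried load = a(1 − B) = 8.711·(1 − 0.274094) = 8.711·0.725906 = 6.3234 E

Final: 6.3234 Erlangs


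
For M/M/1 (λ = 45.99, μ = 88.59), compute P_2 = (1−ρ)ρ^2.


ρ = 45.99/88.59 = 0.5191
P_n = (1−ρ)·ρ^n = (1 − 0.5191)·0.5191^2 = 0.4809·0.269499 = 0.129593

Final: 0.129593


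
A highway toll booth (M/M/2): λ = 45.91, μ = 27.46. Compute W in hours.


a = 1.6719; ρ = 0.8359; P₀ = 0.089358
Lq = P₀·a^c·ρ/(c!(1−ρ)²) = 3.87888
Wq = Lq/λ = 3.87888/45.91 = 0.08449 hr
W = Wq + 1/μ = 0.08449 + 0.03642 = 0.12091 hr

Final: 0.12091 hr


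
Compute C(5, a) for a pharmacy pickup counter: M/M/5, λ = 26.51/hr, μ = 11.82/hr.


a = λ/μ = 2.2428; ρ = a/5 = 0.4486
P₀ = 0.104711 (from M/M/c formula)
C(c,a) = [a^c/(c!(1−ρ))]·P₀ = [56.74940/(120·0.5514)]·0.104711
= 0.85760·0.104711 = 0.089800

Final: 0.089800


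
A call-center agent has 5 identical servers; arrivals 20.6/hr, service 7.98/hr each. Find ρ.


ρ = λ/(cμ) = 20.6/(5·7.98) = 20.6/39.90 = 0.5163

Final: 0.5163


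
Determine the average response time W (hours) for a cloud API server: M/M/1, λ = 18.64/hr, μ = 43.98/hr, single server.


W = 1/(μ−λ) = 1/(43.98 − 18.64) = 1/25.34 = 0.03946 hr

Final: 0.03946 hr


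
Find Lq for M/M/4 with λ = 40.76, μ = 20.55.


a = λ/μ = 1.9835; ρ = a/4 = 0.4959
P₀ = 0.132799
Lq = P₀·a^c·ρ / (c!·(1−ρ)²) = 0.132799·15.47709·0.4959/(24·0.25415)
= 0.16709

Final: 0.16709


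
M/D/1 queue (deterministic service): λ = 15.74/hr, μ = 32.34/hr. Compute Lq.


ρ = 15.74/32.34 = 0.4867
M/D/1: Lq = ρ²/(2(1−ρ)) = 0.2369/(2·0.5133) = 0.23074

Final: 0.23074


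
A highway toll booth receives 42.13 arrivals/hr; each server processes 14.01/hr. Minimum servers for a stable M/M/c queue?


Stability requires cμ > λ ⇔ c > λ/μ.
λ/μ = 42.13/14.01 = 3.0071
Minimum integer c = ⌊3.0071⌋ + 1 = 4
Check: 4·14.01 = 56.04 > 42.13, while 3·14.01 = 42.03 ≤ 42.13

Final: 4 servers


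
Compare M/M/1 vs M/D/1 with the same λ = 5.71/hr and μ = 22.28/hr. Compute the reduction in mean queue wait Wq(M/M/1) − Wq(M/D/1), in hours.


ρ = 5.71/22.28 = 0.2563
Wq(M/M/1) = ρ/(μ−λ) = 0.2563/16.57 = 0.01547 hr
Wq(M/D/1) = ρ/(2(μ−λ)) = 0.007733 hr
Savings = 0.01547 − 0.007733 = 0.007733 hr

Final: 0.007733 hr


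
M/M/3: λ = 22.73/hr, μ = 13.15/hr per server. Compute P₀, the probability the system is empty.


a = λ/μ = 22.73/13.15 = 1.7285; ρ = a/c = 0.5762
Σ_{k=0}^{2} a^k/k! (terms k=0..2) = 1.00000 + 1.72852 + 1.49389 = 4.22240
Tail: a^3/(3!(1−ρ)) = 5.16441/(6·0.4238) = 2.03086
P₀ = 1/(4.22240 + 2.03086) = 1/6.25327 = 0.159916

Final: 0.159916


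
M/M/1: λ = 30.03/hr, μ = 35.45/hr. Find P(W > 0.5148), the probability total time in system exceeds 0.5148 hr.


W ~ Exponential(μ−λ) for M/M/1.
μ − λ = 35.45 − 30.03 = 5.4200
P(W > t) = e^{−(μ−λ)t} = e^{−2.7902} = 0.061408

Final: 0.061408


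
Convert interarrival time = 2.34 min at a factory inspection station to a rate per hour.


λ = 1/(interarrival time) in consistent units.
1 hour = 60 min, so λ = 60/2.34 = 25.6410 per hour

Final: 25.6410 /hr


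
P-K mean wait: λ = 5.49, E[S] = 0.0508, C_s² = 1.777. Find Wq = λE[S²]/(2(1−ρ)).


ρ = λ·E[S] = 5.49·0.0508 = 0.2789
E[S²] = E[S]²(1+C_s²) = 0.0508²·(1+1.777) = 0.007166
Wq = λ·E[S²]/(2(1−ρ)) = 5.49·0.007166/(2·0.7211) = 0.02728 hr

Final: 0.02728 hr


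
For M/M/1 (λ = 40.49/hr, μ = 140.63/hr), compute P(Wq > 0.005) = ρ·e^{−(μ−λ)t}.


ρ = 40.49/140.63 = 0.2879
P(Wq > t) = ρ·e^{−(μ−λ)t} = 0.2879·e^{−0.5007}
= 0.2879·0.606106 = 0.174509

Final: 0.174509


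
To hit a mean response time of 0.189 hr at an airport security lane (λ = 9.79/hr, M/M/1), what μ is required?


W = 1/(μ−λ) ⇒ μ − λ = 1/W = 1/0.189 = 5.2910
μ = λ + 1/W = 9.79 + 5.2910 = 15.0810 per hr

Final: 15.0810 /hr


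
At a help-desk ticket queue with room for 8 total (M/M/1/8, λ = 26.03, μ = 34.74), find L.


ρ = 26.03/34.74 = 0.7493
L = ρ[1 − (K+1)ρ^K + Kρ^(K+1)] / [(1−ρ)(1−ρ^(K+1))]
Numerator: 0.7493·(1 − 9·0.099347 + 8·0.074439) = 0.525536
Denominator: (0.2507)·(0.925561) = 0.232056
L = 0.525536/0.232056 = 2.2647

Final: 2.2647


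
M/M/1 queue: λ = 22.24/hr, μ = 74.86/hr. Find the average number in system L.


ρ = λ/μ = 22.24/74.86 = 0.2971
L = ρ/(1−ρ) = 0.2971/(1 − 0.2971) = 0.2971/0.7029 = 0.4227

Final: 0.4227


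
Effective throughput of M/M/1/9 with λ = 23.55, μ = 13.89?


ρ = 1.6955; P_K = (1−ρ)ρ^9/(1−ρ^10) = 0.412292
λ_eff = λ(1 − P_K) = 23.55·(1 − 0.412292) = 23.55·0.587708 = 13.8405 /hr

Final: 13.8405 /hr


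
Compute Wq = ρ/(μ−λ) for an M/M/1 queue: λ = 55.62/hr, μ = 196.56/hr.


ρ = 55.62/196.56 = 0.2830
Wq = ρ/(μ−λ) = 0.2830/(196.56 − 55.62) = 0.2830/140.94 = 0.002008 hr

Final: 0.002008 hr


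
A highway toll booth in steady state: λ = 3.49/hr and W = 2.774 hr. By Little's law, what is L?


L = λW = 3.49·2.774 = 9.6813

Final: 9.6813


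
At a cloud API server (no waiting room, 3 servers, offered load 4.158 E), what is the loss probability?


B(c,a) = (a^c/c!) / Σ_{k=0}^{c} a^k/k!
a^3/3! = 11.981252
Σ terms (k=0..3): 1.00000 + 4.15800 + 8.64448 + 11.98125 = 25.783734
B = 11.981252/25.783734 = 0.464683

Final: 0.464683


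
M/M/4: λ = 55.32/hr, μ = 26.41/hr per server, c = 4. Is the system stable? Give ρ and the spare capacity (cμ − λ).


Total capacity cμ = 4·26.41 = 105.64/hr
ρ = λ/(cμ) = 55.32/105.64 = 0.5237
Stable ⇔ ρ < 1: YES
Spare capacity = cμ − λ = 105.64 − 55.32 = 50.32/hr

Final: ρ = 0.5237; stable; margin = 50.32/hr


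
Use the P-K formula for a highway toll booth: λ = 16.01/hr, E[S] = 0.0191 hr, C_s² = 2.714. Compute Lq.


ρ = λ·E[S] = 16.01·0.0191 = 0.3058
Lq = ρ²(1+C_s²)/(2(1−ρ)) = 0.09351·(1+2.714)/(2·0.6942)
= 0.09351·3.7140/1.3884 = 0.25013

Final: 0.25013


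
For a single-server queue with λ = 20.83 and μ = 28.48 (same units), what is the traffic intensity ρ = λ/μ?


ρ = λ/μ = 20.83/28.48 = 0.7314

Final: 0.7314


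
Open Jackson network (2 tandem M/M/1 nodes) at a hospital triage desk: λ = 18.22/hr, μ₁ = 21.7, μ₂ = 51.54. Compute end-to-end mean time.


Each node sees arrival rate λ = 18.22/hr (tandem ⇒ throughput preserved).
W₁ = 1/(μ₁−λ) = 1/(21.7−18.22) = 0.28736 hr
W₂ = 1/(μ₂−λ) = 1/(51.54−18.22) = 0.03001 hr
W_total = W₁ + W₂ = 0.28736 + 0.03001 = 0.31737 hr

Final: 0.31737 hr


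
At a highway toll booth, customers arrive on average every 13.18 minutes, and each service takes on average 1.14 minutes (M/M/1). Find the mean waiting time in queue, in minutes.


λ = 60/13.18 = 4.5524 /hr
μ = 60/1.14 = 52.6316 /hr
ρ = λ/μ = 4.5524/52.6316 = 0.08649
Wq = ρ/(μ−λ) = 0.08649/(52.6316−4.5524) = 0.001799 hr
In minutes: 0.001799·60 = 0.1079 min

Final: 0.1079 min


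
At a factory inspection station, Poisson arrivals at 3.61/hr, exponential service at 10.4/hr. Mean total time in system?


W = 1/(μ−λ) = 1/(10.4 − 3.61) = 1/6.79 = 0.1473 hr

Final: 0.1473 hr


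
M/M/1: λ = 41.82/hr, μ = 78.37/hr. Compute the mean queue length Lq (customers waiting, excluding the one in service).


ρ = 41.82/78.37 = 0.5336
Lq = ρ²/(1−ρ) = 0.2848/0.4664 = 0.6106

Final: 0.6106


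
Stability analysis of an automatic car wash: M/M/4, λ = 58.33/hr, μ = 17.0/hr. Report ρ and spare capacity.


Total capacity cμ = 4·17.0 = 68.00/hr
ρ = λ/(cμ) = 58.33/68.00 = 0.8578
Stable ⇔ ρ < 1: YES
Spare capacity = cμ − λ = 68.00 − 58.33 = 9.67/hr

Final: ρ = 0.8578; stable; margin = 9.67/hr


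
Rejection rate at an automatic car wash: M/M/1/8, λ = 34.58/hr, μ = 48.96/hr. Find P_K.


ρ = λ/μ = 34.58/48.96 = 0.7063
P_K = (1−ρ)ρ^K/(1−ρ^(K+1)) = (0.2937·0.061925)/(1 − 0.043737)
= 0.018188/0.956263 = 0.019020

Final: 0.019020


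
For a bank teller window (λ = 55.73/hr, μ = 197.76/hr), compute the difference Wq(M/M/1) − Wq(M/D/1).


ρ = 55.73/197.76 = 0.2818
Wq(M/M/1) = ρ/(μ−λ) = 0.2818/142.03 = 0.001984 hr
Wq(M/D/1) = ρ/(2(μ−λ)) = 0.0009921 hr
Savings = 0.001984 − 0.0009921 = 0.0009921 hr

Final: 0.0009921 hr


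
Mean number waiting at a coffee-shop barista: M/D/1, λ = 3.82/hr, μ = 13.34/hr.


ρ = 3.82/13.34 = 0.2864
M/D/1: Lq = ρ²/(2(1−ρ)) = 0.08200/(2·0.7136) = 0.05745

Final: 0.05745


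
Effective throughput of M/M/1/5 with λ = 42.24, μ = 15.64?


ρ = 2.7008; P_K = (1−ρ)ρ^5/(1−ρ^6) = 0.631362
λ_eff = λ(1 − P_K) = 42.24·(1 − 0.631362) = 42.24·0.368638 = 15.5713 /hr

Final: 15.5713 /hr


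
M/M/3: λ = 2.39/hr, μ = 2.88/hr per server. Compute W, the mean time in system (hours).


a = 0.8299; ρ = 0.2766; P₀ = 0.433676
Lq = P₀·a^c·ρ/(c!(1−ρ)²) = 0.02184
Wq = Lq/λ = 0.02184/2.39 = 0.009137 hr
W = Wq + 1/μ = 0.009137 + 0.34722 = 0.35636 hr

Final: 0.35636 hr


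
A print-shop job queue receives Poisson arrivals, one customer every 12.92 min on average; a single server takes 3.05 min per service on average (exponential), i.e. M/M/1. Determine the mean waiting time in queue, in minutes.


λ = 60/12.92 = 4.6440 /hr
μ = 60/3.05 = 19.6721 /hr
ρ = λ/μ = 4.6440/19.6721 = 0.2361
Wq = ρ/(μ−λ) = 0.2361/(19.6721−4.6440) = 0.01571 hr
In minutes: 0.01571·60 = 0.9425 min

Final: 0.9425 min


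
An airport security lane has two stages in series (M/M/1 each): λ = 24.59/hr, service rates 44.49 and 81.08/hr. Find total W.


Each node sees arrival rate λ = 24.59/hr (tandem ⇒ throughput preserved).
W₁ = 1/(μ₁−λ) = 1/(44.49−24.59) = 0.05025 hr
W₂ = 1/(μ₂−λ) = 1/(81.08−24.59) = 0.01770 hr
W_total = W₁ + W₂ = 0.05025 + 0.01770 = 0.06795 hr

Final: 0.06795 hr


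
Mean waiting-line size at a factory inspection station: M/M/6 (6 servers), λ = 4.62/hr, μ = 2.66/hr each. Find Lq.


a = λ/μ = 1.7368; ρ = a/6 = 0.2895
P₀ = 0.175966
Lq = P₀·a^c·ρ / (c!·(1−ρ)²) = 0.175966·27.45124·0.2895/(720·0.50485)
= 0.003847

Final: 0.003847


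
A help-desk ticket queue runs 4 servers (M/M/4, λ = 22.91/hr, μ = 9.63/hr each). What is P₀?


a = λ/μ = 22.91/9.63 = 2.3790; ρ = a/c = 0.5948
Σ_{k=0}^{3} a^k/k! (terms k=0..3) = 1.00000 + 2.37902 + 2.82988 + 2.24412 = 8.45302
Tail: a^4/(4!(1−ρ)) = 32.03282/(24·0.4052) = 3.29357
P₀ = 1/(8.45302 + 3.29357) = 1/11.74659 = 0.085131

Final: 0.085131


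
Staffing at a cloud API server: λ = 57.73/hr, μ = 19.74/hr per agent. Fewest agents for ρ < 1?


Stability requires cμ > λ ⇔ c > λ/μ.
λ/μ = 57.73/19.74 = 2.9245
Minimum integer c = ⌊2.9245⌋ + 1 = 3
Check: 3·19.74 = 59.22 > 57.73, while 2·19.74 = 39.48 ≤ 57.73

Final: 3 servers


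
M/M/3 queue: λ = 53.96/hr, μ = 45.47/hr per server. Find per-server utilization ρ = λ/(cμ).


ρ = λ/(cμ) = 53.96/(3·45.47) = 53.96/136.41 = 0.3956

Final: 0.3956


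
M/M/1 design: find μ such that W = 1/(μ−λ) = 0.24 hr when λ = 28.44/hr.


W = 1/(μ−λ) ⇒ μ − λ = 1/W = 1/0.24 = 4.1667
μ = λ + 1/W = 28.44 + 4.1667 = 32.6067 per hr

Final: 32.6067 /hr


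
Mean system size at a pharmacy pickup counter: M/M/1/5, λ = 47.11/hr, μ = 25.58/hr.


ρ = 47.11/25.58 = 1.8417
L = ρ[1 − (K+1)ρ^K + Kρ^(K+1)] / [(1−ρ)(1−ρ^(K+1))]
Numerator: 1.8417·(1 − 6·21.186676 + 5·39.018933) = 127.028686
Denominator: (-0.8417)·(-38.018933) = 31.999516
L = 127.028686/31.999516 = 3.9697

Final: 3.9697


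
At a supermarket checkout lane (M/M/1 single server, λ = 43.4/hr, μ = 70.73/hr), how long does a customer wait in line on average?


ρ = 43.4/70.73 = 0.6136
Wq = ρ/(μ−λ) = 0.6136/(70.73 − 43.4) = 0.6136/27.33 = 0.02245 hr

Final: 0.02245 hr


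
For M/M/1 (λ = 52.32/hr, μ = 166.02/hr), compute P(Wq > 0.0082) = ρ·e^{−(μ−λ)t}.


ρ = 52.32/166.02 = 0.3151
P(Wq > t) = ρ·e^{−(μ−λ)t} = 0.3151·e^{−0.9323}
= 0.3151·0.393632 = 0.124050

Final: 0.124050


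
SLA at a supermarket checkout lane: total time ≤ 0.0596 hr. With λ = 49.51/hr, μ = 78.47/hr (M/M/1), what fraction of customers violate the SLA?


W ~ Exponential(μ−λ) for M/M/1.
μ − λ = 78.47 − 49.51 = 28.9600
P(W > t) = e^{−(μ−λ)t} = e^{−1.7260} = 0.177992

Final: 0.177992


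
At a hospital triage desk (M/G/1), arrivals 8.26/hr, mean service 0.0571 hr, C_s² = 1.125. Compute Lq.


ρ = λ·E[S] = 8.26·0.0571 = 0.4716
Lq = ρ²(1+C_s²)/(2(1−ρ)) = 0.2224·(1+1.125)/(2·0.5284)
= 0.2224·2.1250/1.0567 = 0.44734

Final: 0.44734


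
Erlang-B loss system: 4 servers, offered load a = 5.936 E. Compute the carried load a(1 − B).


B(4,5.936) = 0.465444 (Erlang-B)
Carried load = a(1 − B) = 5.936·(1 − 0.465444) = 5.936·0.534556 = 3.1731 E

Final: 3.1731 Erlangs


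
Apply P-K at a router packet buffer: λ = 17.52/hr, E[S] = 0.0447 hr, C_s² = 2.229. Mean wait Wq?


ρ = λ·E[S] = 17.52·0.0447 = 0.7831
E[S²] = E[S]²(1+C_s²) = 0.0447²·(1+2.229) = 0.006452
Wq = λ·E[S²]/(2(1−ρ)) = 17.52·0.006452/(2·0.2169) = 0.26062 hr

Final: 0.26062 hr


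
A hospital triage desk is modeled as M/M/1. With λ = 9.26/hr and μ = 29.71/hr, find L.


ρ = λ/μ = 9.26/29.71 = 0.3117
L = ρ/(1−ρ) = 0.3117/(1 − 0.3117) = 0.3117/0.6883 = 0.4528

Final: 0.4528


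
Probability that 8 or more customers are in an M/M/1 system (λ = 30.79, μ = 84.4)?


ρ = 30.79/84.4 = 0.3648
P(N ≥ n) = ρ^n = 0.3648^8 = 0.0003137

Final: 0.0003137


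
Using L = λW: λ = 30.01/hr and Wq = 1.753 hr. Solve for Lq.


Lq = λWq = 30.01·1.753 = 52.6075

Final: 52.6075


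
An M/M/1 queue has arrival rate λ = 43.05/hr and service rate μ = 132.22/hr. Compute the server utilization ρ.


ρ = λ/μ = 43.05/132.22 = 0.3256

Final: 0.3256


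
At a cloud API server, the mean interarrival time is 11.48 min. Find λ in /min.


λ = 1/(interarrival time) in consistent units.
1 minute = 1 min, so λ = 1/11.48 = 0.08711 per minute

Final: 0.08711 /min


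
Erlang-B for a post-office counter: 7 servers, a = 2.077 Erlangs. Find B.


B(c,a) = (a^c/c!) / Σ_{k=0}^{c} a^k/k!
a^7/7! = 0.033085
Σ terms (k=0..7): 1.00000 + 2.07700 + 2.15696 + 1.49334 + 0.77542 + 0.32211 + 0.11150 + 0.03308 = 7.969414
B = 0.033085/7.969414 = 0.004151

Final: 0.004151


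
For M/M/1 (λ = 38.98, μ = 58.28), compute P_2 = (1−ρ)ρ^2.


ρ = 38.98/58.28 = 0.6688
P_n = (1−ρ)·ρ^n = (1 − 0.6688)·0.6688^2 = 0.3312·0.447347 = 0.148143

Final: 0.148143


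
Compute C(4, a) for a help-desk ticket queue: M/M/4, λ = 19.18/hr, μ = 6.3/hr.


a = λ/μ = 3.0444; ρ = a/4 = 0.7611
P₀ = 0.035254 (from M/M/c formula)
C(c,a) = [a^c/(c!(1−ρ))]·P₀ = [85.90772/(24·0.2389)]·0.035254
= 14.98391·0.035254 = 0.528241

Final: 0.528241


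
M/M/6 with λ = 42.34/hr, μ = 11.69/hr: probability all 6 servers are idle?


a = λ/μ = 42.34/11.69 = 3.6219; ρ = a/c = 0.6036
Σ_{k=0}^{5} a^k/k! (terms k=0..5) = 1.00000 + 3.62190 + 6.55908 + 7.91877 + 7.17025 + 5.19398 = 31.46398
Tail: a^6/(6!(1−ρ)) = 2257.44956/(720·0.3964) = 7.91055
P₀ = 1/(31.46398 + 7.91055) = 1/39.37452 = 0.025397

Final: 0.025397


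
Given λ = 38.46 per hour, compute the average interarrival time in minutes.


Mean interarrival time = 1/λ = 1/38.46 hour = 0.02600 hour
In minutes: 0.02600 × 60 = 1.5601 min

Final: 1.5601 min
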